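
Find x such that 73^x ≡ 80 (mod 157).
73

Baby-step giant-step with step n = ⌈√157⌉ = 13.
Baby steps 73^j mod 157 (j:value) for j=0..12: 0:1, 1:73, 2:148, 3:128, 4:81, 5:104, 6:56, 7:6, 8:124, 9:103, 10:140, 11:15, 12:153.
Giant-step multiplier: 73^(-13) ≡ 73^(156-13) = 73^143 ≡ 50 (mod 157).
Giant steps γ_i = 80·50^i mod 157: γ_0=80, γ_1=75, γ_2=139, γ_3=42, γ_4=59, γ_5=124 (in table at j=8).
x = i·n + j = 5·13 + 8 = 73.
Check: 73^73 ≡ 80 (mod 157).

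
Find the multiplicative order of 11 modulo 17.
16

17 is prime, so ord(11) divides φ(17) = 16.
Divisors of 16: 1, 2, 4, 8, 16.
Repeated squaring: 11^1 ≡ 11, 11^2 ≡ 2, 11^4 ≡ 4, 11^8 ≡ 16, 11^16 ≡ 1 (mod 17).
Test 11^d mod 17 for each divisor d in increasing order:
11^1 ≡ 11
11^2 ≡ 2
11^4 ≡ 4
11^8 ≡ 16
11^16 ≡ 1  ← first divisor giving 1
The order is 16.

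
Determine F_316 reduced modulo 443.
49

Matrix identity: Q^n = [[F_(n+1), F_n], [F_n, F_(n-1)]] with Q = [[1,1],[1,0]].
n = 316 = 100111100₂. Square-and-multiply, entries mod 443:
Q^1 = [[1,1],[1,0]]
Q^2 = (Q^1)² = [[2,1],[1,1]]
Q^4 = (Q^2)² = [[5,3],[3,2]]
Q^9 = (Q^4)²·Q = [[55,34],[34,21]]
Q^19 = (Q^9)²·Q = [[120,194],[194,369]]
Q^39 = (Q^19)²·Q = [[269,205],[205,64]]
Q^79 = (Q^39)²·Q = [[135,92],[92,43]]
Q^158 = (Q^79)² = [[109,428],[428,124]]
Q^316 = (Q^158)² = [[145,49],[49,96]]
F_316 mod 443 = Q^316[0][1] = 49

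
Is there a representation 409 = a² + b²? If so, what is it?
3² + 20² (a=3, b=20)

Factorization: 409 = 409
By Fermat: n is sum of two squares iff every prime p ≡ 3 (mod 4) appears to even power.
All primes ≡ 3 (mod 4) appear to even power.
Search a = 0, 1, 2, … for 409 - a² a perfect square: first hit at a = 3: 409 - 9 = 400 = 20².
409 = 3² + 20² = 9 + 400 ✓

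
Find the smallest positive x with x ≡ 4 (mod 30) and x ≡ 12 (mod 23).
334

Using Chinese Remainder Theorem:
M = 30 × 23 = 690
M1 = 23, M2 = 30
y1 = 23^(-1) mod 30 = 17
y2 = 30^(-1) mod 23 = 10
x = (4×23×17 + 12×30×10) mod 690 = 334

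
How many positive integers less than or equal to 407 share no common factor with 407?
360

407 = 11 × 37
φ(n) = n × ∏(1 - 1/p) for each prime p dividing n
φ(407) = 407 × (1 - 1/11) × (1 - 1/37) = 360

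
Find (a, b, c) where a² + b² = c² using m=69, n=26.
(4085, 3588, 5437)

Euclid's formula: a = m² - n², b = 2mn, c = m² + n²
m = 69, n = 26
a = 69² - 26² = 4761 - 676 = 4085
b = 2 × 69 × 26 = 3588
c = 69² + 26² = 4761 + 676 = 5437
Verification: 4085² + 3588² = 16687225 + 12873744 = 29560969 = 5437² ✓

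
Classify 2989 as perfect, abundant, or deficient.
deficient

Proper divisors of 2989: sum = 1 + 7 + 49 + 61 + 427 = 545
Since 545 < 2989, 2989 is deficient.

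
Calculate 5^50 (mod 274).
135

Repeated squaring. Binary of 50 = 110010.
5^1 ≡ 5 (mod 274); 5^2 ≡ 25 (mod 274); 5^4 ≡ 77 (mod 274); 5^8 ≡ 175 (mod 274); 5^16 ≡ 211 (mod 274); 5^32 ≡ 133 (mod 274)
5^50 = 5^2 × 5^16 × 5^32 ≡ 135 (mod 274)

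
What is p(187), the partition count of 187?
1280011042268

p(n) counts ways to write n as a sum of positive integers (order ignored).
Euler's pentagonal recurrence: p(k) = p(k-1) + p(k-2) - p(k-5) - p(k-7) + p(k-12) + p(k-15) - ... (offsets j(3j∓1)/2, signs ++--, p(0)=1, p(<0)=0).
DP table for k = 0..186: p(0)=1, p(1)=1, p(2)=2, p(3)=3, p(4)=5, p(5)=7, p(6)=11, p(7)=15, p(8)=22, p(9)=30, p(10)=42, p(11)=56, p(12)=77, p(13)=101, p(14)=135, p(15)=176, p(16)=231, p(17)=297, p(18)=385, p(19)=490, p(20)=627, p(21)=792, p(22)=1002, p(23)=1255, p(24)=1575, p(25)=1958, p(26)=2436, p(27)=3010, p(28)=3718, p(29)=4565, p(30)=5604, p(31)=6842, p(32)=8349, p(33)=10143, p(34)=12310, p(35)=14883, p(36)=17977, p(37)=21637, p(38)=26015, p(39)=31185, p(40)=37338, p(41)=44583, p(42)=53174, p(43)=63261, p(44)=75175, p(45)=89134, p(46)=105558, p(47)=124754, p(48)=147273, p(49)=173525, p(50)=204226, p(51)=239943, p(52)=281589, p(53)=329931, p(54)=386155, p(55)=451276, p(56)=526823, p(57)=614154, p(58)=715220, p(59)=831820, p(60)=966467, p(61)=1121505, p(62)=1300156, p(63)=1505499, p(64)=1741630, p(65)=2012558, p(66)=2323520, p(67)=2679689, p(68)=3087735, p(69)=3554345, p(70)=4087968, p(71)=4697205, p(72)=5392783, p(73)=6185689, p(74)=7089500, p(75)=8118264, p(76)=9289091, p(77)=10619863, p(78)=12132164, p(79)=13848650, p(80)=15796476, p(81)=18004327, p(82)=20506255, p(83)=23338469, p(84)=26543660, p(85)=30167357, p(86)=34262962, p(87)=38887673, p(88)=44108109, p(89)=49995925, p(90)=56634173, p(91)=64112359, p(92)=72533807, p(93)=82010177, p(94)=92669720, p(95)=104651419, p(96)=118114304, p(97)=133230930, p(98)=150198136, p(99)=169229875, p(100)=190569292, p(101)=214481126, p(102)=241265379, p(103)=271248950, p(104)=304801365, p(105)=342325709, p(106)=384276336, p(107)=431149389, p(108)=483502844, p(109)=541946240, p(110)=607163746, p(111)=679903203, p(112)=761002156, p(113)=851376628, p(114)=952050665, p(115)=1064144451, p(116)=1188908248, p(117)=1327710076, p(118)=1482074143, p(119)=1653668665, p(120)=1844349560, p(121)=2056148051, p(122)=2291320912, p(123)=2552338241, p(124)=2841940500, p(125)=3163127352, p(126)=3519222692, p(127)=3913864295, p(128)=4351078600, p(129)=4835271870, p(130)=5371315400, p(131)=5964539504, p(132)=6620830889, p(133)=7346629512, p(134)=8149040695, p(135)=9035836076, p(136)=10015581680, p(137)=11097645016, p(138)=12292341831, p(139)=13610949895, p(140)=15065878135, p(141)=16670689208, p(142)=18440293320, p(143)=20390982757, p(144)=22540654445, p(145)=24908858009, p(146)=27517052599, p(147)=30388671978, p(148)=33549419497, p(149)=37027355200, p(150)=40853235313, p(151)=45060624582, p(152)=49686288421, p(153)=54770336324, p(154)=60356673280, p(155)=66493182097, p(156)=73232243759, p(157)=80630964769, p(158)=88751778802, p(159)=97662728555, p(160)=107438159466, p(161)=118159068427, p(162)=129913904637, p(163)=142798995930, p(164)=156919475295, p(165)=172389800255, p(166)=189334822579, p(167)=207890420102, p(168)=228204732751, p(169)=250438925115, p(170)=274768617130, p(171)=301384802048, p(172)=330495499613, p(173)=362326859895, p(174)=397125074750, p(175)=435157697830, p(176)=476715857290, p(177)=522115831195, p(178)=571701605655, p(179)=625846753120, p(180)=684957390936, p(181)=749474411781, p(182)=819876908323, p(183)=896684817527, p(184)=980462880430, p(185)=1071823774337, p(186)=1171432692373.
Final step: p(187) = p(186) + p(185) - p(182) - p(180) + p(175) + p(172) - p(165) - p(161) + p(152) + p(147) - p(136) - p(130) + p(117) + p(110) - p(95) - p(87) + p(70) + p(61) - p(42) - p(32) + p(11) + p(0)
= 1171432692373 + 1071823774337 - 819876908323 - 684957390936 + 435157697830 + 330495499613 - 172389800255 - 118159068427 + 49686288421 + 30388671978 - 10015581680 - 5371315400 + 1327710076 + 607163746 - 104651419 - 38887673 + 4087968 + 1121505 - 53174 - 8349 + 56 + 1
= 1280011042268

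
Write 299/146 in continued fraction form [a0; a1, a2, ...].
[2; 20, 1, 6]

Euclidean algorithm steps:
299 = 2 × 146 + 7
146 = 20 × 7 + 6
7 = 1 × 6 + 1
6 = 6 × 1 + 0
Continued fraction: [2; 20, 1, 6]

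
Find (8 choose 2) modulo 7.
0

Using Lucas' theorem:
Write n=8 and k=2 in base 7:
n in base 7: [1, 1]
k in base 7: [0, 2]
C(8,2) mod 7 = ∏ C(n_i, k_i) mod 7
Digit binomials (mod 7): C(1,0) = 1; C(1,2) = 0 (k_i > n_i)
Product: 1 × 0 = 0 ≡ 0 (mod 7)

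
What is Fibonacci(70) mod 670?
535

Matrix identity: Q^n = [[F_(n+1), F_n], [F_n, F_(n-1)]] with Q = [[1,1],[1,0]].
n = 70 = 1000110₂. Square-and-multiply, entries mod 670:
Q^1 = [[1,1],[1,0]]
Q^2 = (Q^1)² = [[2,1],[1,1]]
Q^4 = (Q^2)² = [[5,3],[3,2]]
Q^8 = (Q^4)² = [[34,21],[21,13]]
Q^17 = (Q^8)²·Q = [[574,257],[257,317]]
Q^35 = (Q^17)²·Q = [[72,225],[225,517]]
Q^70 = (Q^35)² = [[199,535],[535,334]]
F_70 mod 670 = Q^70[0][1] = 535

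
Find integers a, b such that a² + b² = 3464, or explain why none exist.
10² + 58² (a=10, b=58)

Factorization: 3464 = 2^3 × 433
By Fermat: n is sum of two squares iff every prime p ≡ 3 (mod 4) appears to even power.
All primes ≡ 3 (mod 4) appear to even power.
Search a = 0, 1, 2, … for 3464 - a² a perfect square: first hit at a = 10: 3464 - 100 = 3364 = 58².
3464 = 10² + 58² = 100 + 3364 ✓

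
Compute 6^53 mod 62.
26

Repeated squaring. Binary of 53 = 110101.
6^1 ≡ 6 (mod 62); 6^2 ≡ 36 (mod 62); 6^4 ≡ 56 (mod 62); 6^8 ≡ 36 (mod 62); 6^16 ≡ 56 (mod 62); 6^32 ≡ 36 (mod 62)
6^53 = 6^1 × 6^4 × 6^16 × 6^32 ≡ 26 (mod 62)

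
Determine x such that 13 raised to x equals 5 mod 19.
14

Baby-step giant-step with step n = ⌈√19⌉ = 5.
Baby steps 13^j mod 19 (j:value) for j=0..4: 0:1, 1:13, 2:17, 3:12, 4:4.
Giant-step multiplier: 13^(-5) ≡ 13^(18-5) = 13^13 ≡ 15 (mod 19).
Giant steps γ_i = 5·15^i mod 19: γ_0=5, γ_1=18, γ_2=4 (in table at j=4).
x = i·n + j = 2·5 + 4 = 14.
Check: 13^14 ≡ 5 (mod 19).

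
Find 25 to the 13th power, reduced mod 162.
97

Repeated squaring. Binary of 13 = 1101.
25^1 ≡ 25 (mod 162); 25^2 ≡ 139 (mod 162); 25^4 ≡ 43 (mod 162); 25^8 ≡ 67 (mod 162)
25^13 = 25^1 × 25^4 × 25^8 ≡ 97 (mod 162)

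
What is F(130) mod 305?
55

Matrix identity: Q^n = [[F_(n+1), F_n], [F_n, F_(n-1)]] with Q = [[1,1],[1,0]].
n = 130 = 10000010₂. Square-and-multiply, entries mod 305:
Q^1 = [[1,1],[1,0]]
Q^2 = (Q^1)² = [[2,1],[1,1]]
Q^4 = (Q^2)² = [[5,3],[3,2]]
Q^8 = (Q^4)² = [[34,21],[21,13]]
Q^16 = (Q^8)² = [[72,72],[72,0]]
Q^32 = (Q^16)² = [[303,304],[304,304]]
Q^65 = (Q^32)²·Q = [[8,5],[5,3]]
Q^130 = (Q^65)² = [[89,55],[55,34]]
F_130 mod 305 = Q^130[0][1] = 55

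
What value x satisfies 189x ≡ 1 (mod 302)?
155

gcd(189, 302) = 1, so the inverse exists.
Extended Euclidean algorithm on (302, 189):
302 = 1 × 189 + 113  ⟹  113 = (1)·302 + (-1)·189
189 = 1 × 113 + 76  ⟹  76 = (-1)·302 + (2)·189
113 = 1 × 76 + 37  ⟹  37 = (2)·302 + (-3)·189
76 = 2 × 37 + 2  ⟹  2 = (-5)·302 + (8)·189
37 = 18 × 2 + 1  ⟹  1 = (92)·302 + (-147)·189
So (-147)·189 ≡ 1 (mod 302), i.e. 189^(-1) ≡ -147 ≡ 155 (mod 302).
Check: 189 × 155 = 29295 ≡ 1 (mod 302)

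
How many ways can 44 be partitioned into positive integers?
75175

p(n) counts ways to write n as a sum of positive integers (order ignored).
Euler's pentagonal recurrence: p(k) = p(k-1) + p(k-2) - p(k-5) - p(k-7) + p(k-12) + p(k-15) - ... (offsets j(3j∓1)/2, signs ++--, p(0)=1, p(<0)=0).
DP table for k = 0..43: p(0)=1, p(1)=1, p(2)=2, p(3)=3, p(4)=5, p(5)=7, p(6)=11, p(7)=15, p(8)=22, p(9)=30, p(10)=42, p(11)=56, p(12)=77, p(13)=101, p(14)=135, p(15)=176, p(16)=231, p(17)=297, p(18)=385, p(19)=490, p(20)=627, p(21)=792, p(22)=1002, p(23)=1255, p(24)=1575, p(25)=1958, p(26)=2436, p(27)=3010, p(28)=3718, p(29)=4565, p(30)=5604, p(31)=6842, p(32)=8349, p(33)=10143, p(34)=12310, p(35)=14883, p(36)=17977, p(37)=21637, p(38)=26015, p(39)=31185, p(40)=37338, p(41)=44583, p(42)=53174, p(43)=63261.
Final step: p(44) = p(43) + p(42) - p(39) - p(37) + p(32) + p(29) - p(22) - p(18) + p(9) + p(4)
= 63261 + 53174 - 31185 - 21637 + 8349 + 4565 - 1002 - 385 + 30 + 5
= 75175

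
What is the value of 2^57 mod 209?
84

Repeated squaring. Binary of 57 = 111001.
2^1 ≡ 2 (mod 209); 2^2 ≡ 4 (mod 209); 2^4 ≡ 16 (mod 209); 2^8 ≡ 47 (mod 209); 2^16 ≡ 119 (mod 209); 2^32 ≡ 158 (mod 209)
2^57 = 2^1 × 2^8 × 2^16 × 2^32 ≡ 84 (mod 209)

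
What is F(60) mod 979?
275

Matrix identity: Q^n = [[F_(n+1), F_n], [F_n, F_(n-1)]] with Q = [[1,1],[1,0]].
n = 60 = 111100₂. Square-and-multiply, entries mod 979:
Q^1 = [[1,1],[1,0]]
Q^3 = (Q^1)²·Q = [[3,2],[2,1]]
Q^7 = (Q^3)²·Q = [[21,13],[13,8]]
Q^15 = (Q^7)²·Q = [[8,610],[610,377]]
Q^30 = (Q^15)² = [[144,869],[869,254]]
Q^60 = (Q^30)² = [[529,275],[275,254]]
F_60 mod 979 = Q^60[0][1] = 275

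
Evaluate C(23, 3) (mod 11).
0

Using Lucas' theorem:
Write n=23 and k=3 in base 11:
n in base 11: [2, 1]
k in base 11: [0, 3]
C(23,3) mod 11 = ∏ C(n_i, k_i) mod 11
Digit binomials (mod 11): C(2,0) = 1; C(1,3) = 0 (k_i > n_i)
Product: 1 × 0 = 0 ≡ 0 (mod 11)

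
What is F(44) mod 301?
172

Matrix identity: Q^n = [[F_(n+1), F_n], [F_n, F_(n-1)]] with Q = [[1,1],[1,0]].
n = 44 = 101100₂. Square-and-multiply, entries mod 301:
Q^1 = [[1,1],[1,0]]
Q^2 = (Q^1)² = [[2,1],[1,1]]
Q^5 = (Q^2)²·Q = [[8,5],[5,3]]
Q^11 = (Q^5)²·Q = [[144,89],[89,55]]
Q^22 = (Q^11)² = [[62,253],[253,110]]
Q^44 = (Q^22)² = [[128,172],[172,257]]
F_44 mod 301 = Q^44[0][1] = 172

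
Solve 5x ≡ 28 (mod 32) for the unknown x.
x ≡ 12 (mod 32)

gcd(5, 32) = 1, which divides 28, so solutions exist.
Find 5^(-1) mod 32 by the extended Euclidean algorithm:
32 = 6 × 5 + 2  ⟹  2 = (1)·32 + (-6)·5
5 = 2 × 2 + 1  ⟹  1 = (-2)·32 + (13)·5
So (13)·5 ≡ 1 (mod 32), i.e. 5^(-1) ≡ 13 (mod 32).
x ≡ 13 × 28 = 364 ≡ 12 (mod 32).
Check: 5 × 12 = 60 ≡ 28 (mod 32).
Unique solution: x ≡ 12 (mod 32)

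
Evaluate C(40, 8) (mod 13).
0

Using Lucas' theorem:
Write n=40 and k=8 in base 13:
n in base 13: [3, 1]
k in base 13: [0, 8]
C(40,8) mod 13 = ∏ C(n_i, k_i) mod 13
Digit binomials (mod 13): C(3,0) = 1; C(1,8) = 0 (k_i > n_i)
Product: 1 × 0 = 0 ≡ 0 (mod 13)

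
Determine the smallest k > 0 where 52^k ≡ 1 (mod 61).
10

61 is prime, so ord(52) divides φ(61) = 60.
Divisors of 60: 1, 2, 3, 4, 5, 6, 10, 12, 15, 20, 30, 60.
Repeated squaring: 52^1 ≡ 52, 52^2 ≡ 20, 52^4 ≡ 34, 52^8 ≡ 58, 52^16 ≡ 9, 52^32 ≡ 20 (mod 61).
Test 52^d mod 61 for each divisor d in increasing order:
52^1 ≡ 52
52^2 ≡ 20
52^3 = 52^2·52^1 ≡ 3
52^4 ≡ 34
52^5 = 52^4·52^1 ≡ 60
52^6 = 52^4·52^2 ≡ 9
52^10 = 52^8·52^2 ≡ 1  ← first divisor giving 1
The order is 10.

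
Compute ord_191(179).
190

191 is prime, so ord(179) divides φ(191) = 190.
Divisors of 190: 1, 2, 5, 10, 19, 38, 95, 190.
Repeated squaring: 179^1 ≡ 179, 179^2 ≡ 144, 179^4 ≡ 108, 179^8 ≡ 13, 179^16 ≡ 169, 179^32 ≡ 102, 179^64 ≡ 90, 179^128 ≡ 78 (mod 191).
Test 179^d mod 191 for each divisor d in increasing order:
179^1 ≡ 179
179^2 ≡ 144
179^5 = 179^4·179^1 ≡ 41
179^10 = 179^8·179^2 ≡ 153
179^19 = 179^16·179^2·179^1 ≡ 7
179^38 = 179^32·179^4·179^2 ≡ 49
179^95 = 179^64·179^16·179^8·179^4·179^2·179^1 ≡ 190
179^190 = 179^128·179^32·179^16·179^8·179^4·179^2 ≡ 1  ← first divisor giving 1
The order is 190.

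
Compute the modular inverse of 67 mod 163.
73

gcd(67, 163) = 1, so the inverse exists.
Extended Euclidean algorithm on (163, 67):
163 = 2 × 67 + 29  ⟹  29 = (1)·163 + (-2)·67
67 = 2 × 29 + 9  ⟹  9 = (-2)·163 + (5)·67
29 = 3 × 9 + 2  ⟹  2 = (7)·163 + (-17)·67
9 = 4 × 2 + 1  ⟹  1 = (-30)·163 + (73)·67
So (73)·67 ≡ 1 (mod 163), i.e. 67^(-1) ≡ 73 (mod 163).
Check: 67 × 73 = 4891 ≡ 1 (mod 163)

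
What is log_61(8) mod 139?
15

Baby-step giant-step with step n = ⌈√139⌉ = 12.
Baby steps 61^j mod 139 (j:value) for j=0..11: 0:1, 1:61, 2:107, 3:133, 4:51, 5:53, 6:36, 7:111, 8:99, 9:62, 10:29, 11:101.
Giant-step multiplier: 61^(-12) ≡ 61^(138-12) = 61^126 ≡ 34 (mod 139).
Giant steps γ_i = 8·34^i mod 139: γ_0=8, γ_1=133 (in table at j=3).
x = i·n + j = 1·12 + 3 = 15.
Check: 61^15 ≡ 8 (mod 139).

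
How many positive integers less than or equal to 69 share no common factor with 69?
44

69 = 3 × 23
φ(n) = n × ∏(1 - 1/p) for each prime p dividing n
φ(69) = 69 × (1 - 1/3) × (1 - 1/23) = 44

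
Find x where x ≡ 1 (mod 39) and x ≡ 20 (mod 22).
196

Using Chinese Remainder Theorem:
M = 39 × 22 = 858
M1 = 22, M2 = 39
y1 = 22^(-1) mod 39 = 16
y2 = 39^(-1) mod 22 = 13
x = (1×22×16 + 20×39×13) mod 858 = 196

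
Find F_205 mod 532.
317

Matrix identity: Q^n = [[F_(n+1), F_n], [F_n, F_(n-1)]] with Q = [[1,1],[1,0]].
n = 205 = 11001101₂. Square-and-multiply, entries mod 532:
Q^1 = [[1,1],[1,0]]
Q^3 = (Q^1)²·Q = [[3,2],[2,1]]
Q^6 = (Q^3)² = [[13,8],[8,5]]
Q^12 = (Q^6)² = [[233,144],[144,89]]
Q^25 = (Q^12)²·Q = [[97,13],[13,84]]
Q^51 = (Q^25)²·Q = [[227,2],[2,225]]
Q^102 = (Q^51)² = [[461,372],[372,89]]
Q^205 = (Q^102)²·Q = [[97,317],[317,312]]
F_205 mod 532 = Q^205[0][1] = 317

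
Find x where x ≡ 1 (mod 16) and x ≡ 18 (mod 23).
225

Using Chinese Remainder Theorem:
M = 16 × 23 = 368
M1 = 23, M2 = 16
y1 = 23^(-1) mod 16 = 7
y2 = 16^(-1) mod 23 = 13
x = (1×23×7 + 18×16×13) mod 368 = 225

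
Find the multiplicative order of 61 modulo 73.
36

73 is prime, so ord(61) divides φ(73) = 72.
Divisors of 72: 1, 2, 3, 4, 6, 8, 9, 12, 18, 24, 36, 72.
Repeated squaring: 61^1 ≡ 61, 61^2 ≡ 71, 61^4 ≡ 4, 61^8 ≡ 16, 61^16 ≡ 37, 61^32 ≡ 55, 61^64 ≡ 32 (mod 73).
Test 61^d mod 73 for each divisor d in increasing order:
61^1 ≡ 61
61^2 ≡ 71
61^3 = 61^2·61^1 ≡ 24
61^4 ≡ 4
61^6 = 61^4·61^2 ≡ 65
61^8 ≡ 16
61^9 = 61^8·61^1 ≡ 27
61^12 = 61^8·61^4 ≡ 64
61^18 = 61^16·61^2 ≡ 72
61^24 = 61^16·61^8 ≡ 8
61^36 = 61^32·61^4 ≡ 1  ← first divisor giving 1
The order is 36.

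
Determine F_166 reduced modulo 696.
695

Matrix identity: Q^n = [[F_(n+1), F_n], [F_n, F_(n-1)]] with Q = [[1,1],[1,0]].
n = 166 = 10100110₂. Square-and-multiply, entries mod 696:
Q^1 = [[1,1],[1,0]]
Q^2 = (Q^1)² = [[2,1],[1,1]]
Q^5 = (Q^2)²·Q = [[8,5],[5,3]]
Q^10 = (Q^5)² = [[89,55],[55,34]]
Q^20 = (Q^10)² = [[506,501],[501,5]]
Q^41 = (Q^20)²·Q = [[232,349],[349,579]]
Q^83 = (Q^41)²·Q = [[0,233],[233,463]]
Q^166 = (Q^83)² = [[1,695],[695,2]]
F_166 mod 696 = Q^166[0][1] = 695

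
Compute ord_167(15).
166

167 is prime, so ord(15) divides φ(167) = 166.
Divisors of 166: 1, 2, 83, 166.
Repeated squaring: 15^1 ≡ 15, 15^2 ≡ 58, 15^4 ≡ 24, 15^8 ≡ 75, 15^16 ≡ 114, 15^32 ≡ 137, 15^64 ≡ 65, 15^128 ≡ 50 (mod 167).
Test 15^d mod 167 for each divisor d in increasing order:
15^1 ≡ 15
15^2 ≡ 58
15^83 = 15^64·15^16·15^2·15^1 ≡ 166
15^166 = 15^128·15^32·15^4·15^2 ≡ 1  ← first divisor giving 1
The order is 166.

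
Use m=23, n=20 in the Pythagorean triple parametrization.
(129, 920, 929)

Euclid's formula: a = m² - n², b = 2mn, c = m² + n²
m = 23, n = 20
a = 23² - 20² = 529 - 400 = 129
b = 2 × 23 × 20 = 920
c = 23² + 20² = 529 + 400 = 929
Verification: 129² + 920² = 16641 + 846400 = 863041 = 929² ✓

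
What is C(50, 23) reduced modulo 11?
3

Using Lucas' theorem:
Write n=50 and k=23 in base 11:
n in base 11: [4, 6]
k in base 11: [2, 1]
C(50,23) mod 11 = ∏ C(n_i, k_i) mod 11
Digit binomials (mod 11): C(4,2) = 6; C(6,1) = 6
Product: 6 × 6 = 36 ≡ 3 (mod 11)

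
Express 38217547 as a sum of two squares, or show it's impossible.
Not possible

Factorization: 38217547 = 17 × 131^3
By Fermat: n is sum of two squares iff every prime p ≡ 3 (mod 4) appears to even power.
Prime(s) ≡ 3 (mod 4) with odd exponent: [(131, 3)]
Therefore 38217547 cannot be expressed as a² + b².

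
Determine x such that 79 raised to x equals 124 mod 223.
218

Baby-step giant-step with step n = ⌈√223⌉ = 15.
Baby steps 79^j mod 223 (j:value) for j=0..14: 0:1, 1:79, 2:220, 3:209, 4:9, 5:42, 6:196, 7:97, 8:81, 9:155, 10:203, 11:204, 12:60, 13:57, 14:43.
Giant-step multiplier: 79^(-15) ≡ 79^(222-15) = 79^207 ≡ 193 (mod 223).
Giant steps γ_i = 124·193^i mod 223: γ_0=124, γ_1=71, γ_2=100, γ_3=122, γ_4=131, γ_5=84, γ_6=156, γ_7=3, γ_8=133, γ_9=24, γ_10=172, γ_11=192, γ_12=38, γ_13=198, γ_14=81 (in table at j=8).
x = i·n + j = 14·15 + 8 = 218.
Check: 79^218 ≡ 124 (mod 223).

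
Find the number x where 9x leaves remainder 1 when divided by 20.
9

gcd(9, 20) = 1, so the inverse exists.
Extended Euclidean algorithm on (20, 9):
20 = 2 × 9 + 2  ⟹  2 = (1)·20 + (-2)·9
9 = 4 × 2 + 1  ⟹  1 = (-4)·20 + (9)·9
So (9)·9 ≡ 1 (mod 20), i.e. 9^(-1) ≡ 9 (mod 20).
Check: 9 × 9 = 81 ≡ 1 (mod 20)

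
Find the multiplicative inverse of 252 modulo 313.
118

gcd(252, 313) = 1, so the inverse exists.
Extended Euclidean algorithm on (313, 252):
313 = 1 × 252 + 61  ⟹  61 = (1)·313 + (-1)·252
252 = 4 × 61 + 8  ⟹  8 = (-4)·313 + (5)·252
61 = 7 × 8 + 5  ⟹  5 = (29)·313 + (-36)·252
8 = 1 × 5 + 3  ⟹  3 = (-33)·313 + (41)·252
5 = 1 × 3 + 2  ⟹  2 = (62)·313 + (-77)·252
3 = 1 × 2 + 1  ⟹  1 = (-95)·313 + (118)·252
So (118)·252 ≡ 1 (mod 313), i.e. 252^(-1) ≡ 118 (mod 313).
Check: 252 × 118 = 29736 ≡ 1 (mod 313)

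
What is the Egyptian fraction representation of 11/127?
1/12 + 1/305 + 1/464820

Greedy algorithm:
11/127: ceiling(127/11) = 12, use 1/12
5/1524: ceiling(1524/5) = 305, use 1/305
1/464820: ceiling(464820/1) = 464820, use 1/464820
Result: 11/127 = 1/12 + 1/305 + 1/464820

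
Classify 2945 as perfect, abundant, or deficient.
deficient

Proper divisors of 2945: sum = 1 + 5 + 19 + 31 + 95 + 155 + 589 = 895
Since 895 < 2945, 2945 is deficient.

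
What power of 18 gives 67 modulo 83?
71

Baby-step giant-step with step n = ⌈√83⌉ = 10.
Baby steps 18^j mod 83 (j:value) for j=0..9: 0:1, 1:18, 2:75, 3:22, 4:64, 5:73, 6:69, 7:80, 8:29, 9:24.
Giant-step multiplier: 18^(-10) ≡ 18^(82-10) = 18^72 ≡ 44 (mod 83).
Giant steps γ_i = 67·44^i mod 83: γ_0=67, γ_1=43, γ_2=66, γ_3=82, γ_4=39, γ_5=56, γ_6=57, γ_7=18 (in table at j=1).
x = i·n + j = 7·10 + 1 = 71.
Check: 18^71 ≡ 67 (mod 83).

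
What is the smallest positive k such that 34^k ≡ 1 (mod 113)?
112

113 is prime, so ord(34) divides φ(113) = 112.
Divisors of 112: 1, 2, 4, 7, 8, 14, 16, 28, 56, 112.
Repeated squaring: 34^1 ≡ 34, 34^2 ≡ 26, 34^4 ≡ 111, 34^8 ≡ 4, 34^16 ≡ 16, 34^32 ≡ 30, 34^64 ≡ 109 (mod 113).
Test 34^d mod 113 for each divisor d in increasing order:
34^1 ≡ 34
34^2 ≡ 26
34^4 ≡ 111
34^7 = 34^4·34^2·34^1 ≡ 40
34^8 ≡ 4
34^14 = 34^8·34^4·34^2 ≡ 18
34^16 ≡ 16
34^28 = 34^16·34^8·34^4 ≡ 98
34^56 = 34^32·34^16·34^8 ≡ 112
34^112 = 34^64·34^32·34^16 ≡ 1  ← first divisor giving 1
The order is 112.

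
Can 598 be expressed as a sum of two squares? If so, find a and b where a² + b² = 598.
Not possible

Factorization: 598 = 2 × 13 × 23
By Fermat: n is sum of two squares iff every prime p ≡ 3 (mod 4) appears to even power.
Prime(s) ≡ 3 (mod 4) with odd exponent: [(23, 1)]
Therefore 598 cannot be expressed as a² + b².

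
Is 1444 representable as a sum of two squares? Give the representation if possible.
0² + 38² (a=0, b=38)

Factorization: 1444 = 2^2 × 19^2
By Fermat: n is sum of two squares iff every prime p ≡ 3 (mod 4) appears to even power.
All primes ≡ 3 (mod 4) appear to even power.
Search a = 0, 1, 2, … for 1444 - a² a perfect square: first hit at a = 0: 1444 - 0 = 1444 = 38².
1444 = 0² + 38² = 0 + 1444 ✓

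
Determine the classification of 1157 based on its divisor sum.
deficient

Proper divisors of 1157: sum = 1 + 13 + 89 = 103
Since 103 < 1157, 1157 is deficient.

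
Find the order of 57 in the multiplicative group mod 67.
66

67 is prime, so ord(57) divides φ(67) = 66.
Divisors of 66: 1, 2, 3, 6, 11, 22, 33, 66.
Repeated squaring: 57^1 ≡ 57, 57^2 ≡ 33, 57^4 ≡ 17, 57^8 ≡ 21, 57^16 ≡ 39, 57^32 ≡ 47, 57^64 ≡ 65 (mod 67).
Test 57^d mod 67 for each divisor d in increasing order:
57^1 ≡ 57
57^2 ≡ 33
57^3 = 57^2·57^1 ≡ 5
57^6 = 57^4·57^2 ≡ 25
57^11 = 57^8·57^2·57^1 ≡ 38
57^22 = 57^16·57^4·57^2 ≡ 37
57^33 = 57^32·57^1 ≡ 66
57^66 = 57^64·57^2 ≡ 1  ← first divisor giving 1
The order is 66.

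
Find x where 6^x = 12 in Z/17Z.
3

Baby-step giant-step with step n = ⌈√17⌉ = 5.
Baby steps 6^j mod 17 (j:value) for j=0..4: 0:1, 1:6, 2:2, 3:12, 4:4.
h = 12 is already in the table at j=3, so x = 3.
Check: 6^3 ≡ 12 (mod 17).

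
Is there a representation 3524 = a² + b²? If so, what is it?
32² + 50² (a=32, b=50)

Factorization: 3524 = 2^2 × 881
By Fermat: n is sum of two squares iff every prime p ≡ 3 (mod 4) appears to even power.
All primes ≡ 3 (mod 4) appear to even power.
Search a = 0, 1, 2, … for 3524 - a² a perfect square: first hit at a = 32: 3524 - 1024 = 2500 = 50².
3524 = 32² + 50² = 1024 + 2500 ✓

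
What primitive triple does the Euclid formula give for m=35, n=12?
(1081, 840, 1369)

Euclid's formula: a = m² - n², b = 2mn, c = m² + n²
m = 35, n = 12
a = 35² - 12² = 1225 - 144 = 1081
b = 2 × 35 × 12 = 840
c = 35² + 12² = 1225 + 144 = 1369
Verification: 1081² + 840² = 1168561 + 705600 = 1874161 = 1369² ✓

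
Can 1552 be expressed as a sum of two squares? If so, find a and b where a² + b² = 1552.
16² + 36² (a=16, b=36)

Factorization: 1552 = 2^4 × 97
By Fermat: n is sum of two squares iff every prime p ≡ 3 (mod 4) appears to even power.
All primes ≡ 3 (mod 4) appear to even power.
Search a = 0, 1, 2, … for 1552 - a² a perfect square: first hit at a = 16: 1552 - 256 = 1296 = 36².
1552 = 16² + 36² = 256 + 1296 ✓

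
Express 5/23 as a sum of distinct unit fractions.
1/5 + 1/58 + 1/6670

Greedy algorithm:
5/23: ceiling(23/5) = 5, use 1/5
2/115: ceiling(115/2) = 58, use 1/58
1/6670: ceiling(6670/1) = 6670, use 1/6670
Result: 5/23 = 1/5 + 1/58 + 1/6670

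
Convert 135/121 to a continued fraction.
[1; 8, 1, 1, 1, 4]

Euclidean algorithm steps:
135 = 1 × 121 + 14
121 = 8 × 14 + 9
14 = 1 × 9 + 5
9 = 1 × 5 + 4
5 = 1 × 4 + 1
4 = 4 × 1 + 0
Continued fraction: [1; 8, 1, 1, 1, 4]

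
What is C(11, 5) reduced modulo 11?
0

Using Lucas' theorem:
Write n=11 and k=5 in base 11:
n in base 11: [1, 0]
k in base 11: [0, 5]
C(11,5) mod 11 = ∏ C(n_i, k_i) mod 11
Digit binomials (mod 11): C(1,0) = 1; C(0,5) = 0 (k_i > n_i)
Product: 1 × 0 = 0 ≡ 0 (mod 11)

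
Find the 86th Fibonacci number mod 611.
274

Matrix identity: Q^n = [[F_(n+1), F_n], [F_n, F_(n-1)]] with Q = [[1,1],[1,0]].
n = 86 = 1010110₂. Square-and-multiply, entries mod 611:
Q^1 = [[1,1],[1,0]]
Q^2 = (Q^1)² = [[2,1],[1,1]]
Q^5 = (Q^2)²·Q = [[8,5],[5,3]]
Q^10 = (Q^5)² = [[89,55],[55,34]]
Q^21 = (Q^10)²·Q = [[603,559],[559,44]]
Q^43 = (Q^21)²·Q = [[285,324],[324,572]]
Q^86 = (Q^43)² = [[457,274],[274,183]]
F_86 mod 611 = Q^86[0][1] = 274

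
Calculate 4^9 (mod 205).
154

Repeated squaring. Binary of 9 = 1001.
4^1 ≡ 4 (mod 205); 4^2 ≡ 16 (mod 205); 4^4 ≡ 51 (mod 205); 4^8 ≡ 141 (mod 205)
4^9 = 4^1 × 4^8 ≡ 154 (mod 205)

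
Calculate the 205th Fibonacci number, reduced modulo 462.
401

Matrix identity: Q^n = [[F_(n+1), F_n], [F_n, F_(n-1)]] with Q = [[1,1],[1,0]].
n = 205 = 11001101₂. Square-and-multiply, entries mod 462:
Q^1 = [[1,1],[1,0]]
Q^3 = (Q^1)²·Q = [[3,2],[2,1]]
Q^6 = (Q^3)² = [[13,8],[8,5]]
Q^12 = (Q^6)² = [[233,144],[144,89]]
Q^25 = (Q^12)²·Q = [[349,181],[181,168]]
Q^51 = (Q^25)²·Q = [[45,254],[254,253]]
Q^102 = (Q^51)² = [[13,386],[386,89]]
Q^205 = (Q^102)²·Q = [[41,401],[401,102]]
F_205 mod 462 = Q^205[0][1] = 401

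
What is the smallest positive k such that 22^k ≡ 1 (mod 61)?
15

61 is prime, so ord(22) divides φ(61) = 60.
Divisors of 60: 1, 2, 3, 4, 5, 6, 10, 12, 15, 20, 30, 60.
Repeated squaring: 22^1 ≡ 22, 22^2 ≡ 57, 22^4 ≡ 16, 22^8 ≡ 12, 22^16 ≡ 22, 22^32 ≡ 57 (mod 61).
Test 22^d mod 61 for each divisor d in increasing order:
22^1 ≡ 22
22^2 ≡ 57
22^3 = 22^2·22^1 ≡ 34
22^4 ≡ 16
22^5 = 22^4·22^1 ≡ 47
22^6 = 22^4·22^2 ≡ 58
22^10 = 22^8·22^2 ≡ 13
22^12 = 22^8·22^4 ≡ 9
22^15 = 22^8·22^4·22^2·22^1 ≡ 1  ← first divisor giving 1
The order is 15.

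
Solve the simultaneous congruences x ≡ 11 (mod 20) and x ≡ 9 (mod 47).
291

Using Chinese Remainder Theorem:
M = 20 × 47 = 940
M1 = 47, M2 = 20
y1 = 47^(-1) mod 20 = 3
y2 = 20^(-1) mod 47 = 40
x = (11×47×3 + 9×20×40) mod 940 = 291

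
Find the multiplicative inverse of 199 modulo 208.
23

gcd(199, 208) = 1, so the inverse exists.
Extended Euclidean algorithm on (208, 199):
208 = 1 × 199 + 9  ⟹  9 = (1)·208 + (-1)·199
199 = 22 × 9 + 1  ⟹  1 = (-22)·208 + (23)·199
So (23)·199 ≡ 1 (mod 208), i.e. 199^(-1) ≡ 23 (mod 208).
Check: 199 × 23 = 4577 ≡ 1 (mod 208)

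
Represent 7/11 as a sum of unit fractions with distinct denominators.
1/2 + 1/8 + 1/88

Greedy algorithm:
7/11: ceiling(11/7) = 2, use 1/2
3/22: ceiling(22/3) = 8, use 1/8
1/88: ceiling(88/1) = 88, use 1/88
Result: 7/11 = 1/2 + 1/8 + 1/88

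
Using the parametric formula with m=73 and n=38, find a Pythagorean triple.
(3885, 5548, 6773)

Euclid's formula: a = m² - n², b = 2mn, c = m² + n²
m = 73, n = 38
a = 73² - 38² = 5329 - 1444 = 3885
b = 2 × 73 × 38 = 5548
c = 73² + 38² = 5329 + 1444 = 6773
Verification: 3885² + 5548² = 15093225 + 30780304 = 45873529 = 6773² ✓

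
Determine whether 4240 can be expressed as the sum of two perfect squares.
12² + 64² (a=12, b=64)

Factorization: 4240 = 2^4 × 5 × 53
By Fermat: n is sum of two squares iff every prime p ≡ 3 (mod 4) appears to even power.
All primes ≡ 3 (mod 4) appear to even power.
Search a = 0, 1, 2, … for 4240 - a² a perfect square: first hit at a = 12: 4240 - 144 = 4096 = 64².
4240 = 12² + 64² = 144 + 4096 ✓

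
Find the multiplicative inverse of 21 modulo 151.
36

gcd(21, 151) = 1, so the inverse exists.
Extended Euclidean algorithm on (151, 21):
151 = 7 × 21 + 4  ⟹  4 = (1)·151 + (-7)·21
21 = 5 × 4 + 1  ⟹  1 = (-5)·151 + (36)·21
So (36)·21 ≡ 1 (mod 151), i.e. 21^(-1) ≡ 36 (mod 151).
Check: 21 × 36 = 756 ≡ 1 (mod 151)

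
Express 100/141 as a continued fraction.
[0; 1, 2, 2, 3, 1, 1, 2]

Euclidean algorithm steps:
100 = 0 × 141 + 100
141 = 1 × 100 + 41
100 = 2 × 41 + 18
41 = 2 × 18 + 5
18 = 3 × 5 + 3
5 = 1 × 3 + 2
3 = 1 × 2 + 1
2 = 2 × 1 + 0
Continued fraction: [0; 1, 2, 2, 3, 1, 1, 2]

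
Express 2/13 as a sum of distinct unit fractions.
1/7 + 1/91

Greedy algorithm:
2/13: ceiling(13/2) = 7, use 1/7
1/91: ceiling(91/1) = 91, use 1/91
Result: 2/13 = 1/7 + 1/91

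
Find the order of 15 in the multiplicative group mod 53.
13

53 is prime, so ord(15) divides φ(53) = 52.
Divisors of 52: 1, 2, 4, 13, 26, 52.
Repeated squaring: 15^1 ≡ 15, 15^2 ≡ 13, 15^4 ≡ 10, 15^8 ≡ 47, 15^16 ≡ 36, 15^32 ≡ 24 (mod 53).
Test 15^d mod 53 for each divisor d in increasing order:
15^1 ≡ 15
15^2 ≡ 13
15^4 ≡ 10
15^13 = 15^8·15^4·15^1 ≡ 1  ← first divisor giving 1
The order is 13.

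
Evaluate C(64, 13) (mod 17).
1

Using Lucas' theorem:
Write n=64 and k=13 in base 17:
n in base 17: [3, 13]
k in base 17: [0, 13]
C(64,13) mod 17 = ∏ C(n_i, k_i) mod 17
Digit binomials (mod 17): C(3,0) = 1; C(13,13) = 1
Product: 1 × 1 = 1 ≡ 1 (mod 17)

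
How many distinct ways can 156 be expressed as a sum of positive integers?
73232243759

p(n) counts ways to write n as a sum of positive integers (order ignored).
Euler's pentagonal recurrence: p(k) = p(k-1) + p(k-2) - p(k-5) - p(k-7) + p(k-12) + p(k-15) - ... (offsets j(3j∓1)/2, signs ++--, p(0)=1, p(<0)=0).
DP table for k = 0..155: p(0)=1, p(1)=1, p(2)=2, p(3)=3, p(4)=5, p(5)=7, p(6)=11, p(7)=15, p(8)=22, p(9)=30, p(10)=42, p(11)=56, p(12)=77, p(13)=101, p(14)=135, p(15)=176, p(16)=231, p(17)=297, p(18)=385, p(19)=490, p(20)=627, p(21)=792, p(22)=1002, p(23)=1255, p(24)=1575, p(25)=1958, p(26)=2436, p(27)=3010, p(28)=3718, p(29)=4565, p(30)=5604, p(31)=6842, p(32)=8349, p(33)=10143, p(34)=12310, p(35)=14883, p(36)=17977, p(37)=21637, p(38)=26015, p(39)=31185, p(40)=37338, p(41)=44583, p(42)=53174, p(43)=63261, p(44)=75175, p(45)=89134, p(46)=105558, p(47)=124754, p(48)=147273, p(49)=173525, p(50)=204226, p(51)=239943, p(52)=281589, p(53)=329931, p(54)=386155, p(55)=451276, p(56)=526823, p(57)=614154, p(58)=715220, p(59)=831820, p(60)=966467, p(61)=1121505, p(62)=1300156, p(63)=1505499, p(64)=1741630, p(65)=2012558, p(66)=2323520, p(67)=2679689, p(68)=3087735, p(69)=3554345, p(70)=4087968, p(71)=4697205, p(72)=5392783, p(73)=6185689, p(74)=7089500, p(75)=8118264, p(76)=9289091, p(77)=10619863, p(78)=12132164, p(79)=13848650, p(80)=15796476, p(81)=18004327, p(82)=20506255, p(83)=23338469, p(84)=26543660, p(85)=30167357, p(86)=34262962, p(87)=38887673, p(88)=44108109, p(89)=49995925, p(90)=56634173, p(91)=64112359, p(92)=72533807, p(93)=82010177, p(94)=92669720, p(95)=104651419, p(96)=118114304, p(97)=133230930, p(98)=150198136, p(99)=169229875, p(100)=190569292, p(101)=214481126, p(102)=241265379, p(103)=271248950, p(104)=304801365, p(105)=342325709, p(106)=384276336, p(107)=431149389, p(108)=483502844, p(109)=541946240, p(110)=607163746, p(111)=679903203, p(112)=761002156, p(113)=851376628, p(114)=952050665, p(115)=1064144451, p(116)=1188908248, p(117)=1327710076, p(118)=1482074143, p(119)=1653668665, p(120)=1844349560, p(121)=2056148051, p(122)=2291320912, p(123)=2552338241, p(124)=2841940500, p(125)=3163127352, p(126)=3519222692, p(127)=3913864295, p(128)=4351078600, p(129)=4835271870, p(130)=5371315400, p(131)=5964539504, p(132)=6620830889, p(133)=7346629512, p(134)=8149040695, p(135)=9035836076, p(136)=10015581680, p(137)=11097645016, p(138)=12292341831, p(139)=13610949895, p(140)=15065878135, p(141)=16670689208, p(142)=18440293320, p(143)=20390982757, p(144)=22540654445, p(145)=24908858009, p(146)=27517052599, p(147)=30388671978, p(148)=33549419497, p(149)=37027355200, p(150)=40853235313, p(151)=45060624582, p(152)=49686288421, p(153)=54770336324, p(154)=60356673280, p(155)=66493182097.
Final step: p(156) = p(155) + p(154) - p(151) - p(149) + p(144) + p(141) - p(134) - p(130) + p(121) + p(116) - p(105) - p(99) + p(86) + p(79) - p(64) - p(56) + p(39) + p(30) - p(11) - p(1)
= 66493182097 + 60356673280 - 45060624582 - 37027355200 + 22540654445 + 16670689208 - 8149040695 - 5371315400 + 2056148051 + 1188908248 - 342325709 - 169229875 + 34262962 + 13848650 - 1741630 - 526823 + 31185 + 5604 - 56 - 1
= 73232243759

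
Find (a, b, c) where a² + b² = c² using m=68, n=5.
(4599, 680, 4649)

Euclid's formula: a = m² - n², b = 2mn, c = m² + n²
m = 68, n = 5
a = 68² - 5² = 4624 - 25 = 4599
b = 2 × 68 × 5 = 680
c = 68² + 5² = 4624 + 25 = 4649
Verification: 4599² + 680² = 21150801 + 462400 = 21613201 = 4649² ✓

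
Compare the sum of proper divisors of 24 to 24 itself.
abundant

Proper divisors of 24: sum = 1 + 2 + 3 + 4 + 6 + 8 + 12 = 36
Since 36 > 24, 24 is abundant.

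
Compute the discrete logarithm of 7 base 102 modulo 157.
153

Baby-step giant-step with step n = ⌈√157⌉ = 13.
Baby steps 102^j mod 157 (j:value) for j=0..12: 0:1, 1:102, 2:42, 3:45, 4:37, 5:6, 6:141, 7:95, 8:113, 9:65, 10:36, 11:61, 12:99.
Giant-step multiplier: 102^(-13) ≡ 102^(156-13) = 102^143 ≡ 22 (mod 157).
Giant steps γ_i = 7·22^i mod 157: γ_0=7, γ_1=154, γ_2=91, γ_3=118, γ_4=84, γ_5=121, γ_6=150, γ_7=3, γ_8=66, γ_9=39, γ_10=73, γ_11=36 (in table at j=10).
x = i·n + j = 11·13 + 10 = 153.
Check: 102^153 ≡ 7 (mod 157).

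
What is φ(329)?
276

329 = 7 × 47
φ(n) = n × ∏(1 - 1/p) for each prime p dividing n
φ(329) = 329 × (1 - 1/7) × (1 - 1/47) = 276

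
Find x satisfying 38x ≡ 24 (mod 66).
x ≡ 18 (mod 33)

gcd(38, 66) = 2, which divides 24, so solutions exist.
Divide through by 2: 19x ≡ 12 (mod 33).
Find 19^(-1) mod 33 by the extended Euclidean algorithm:
33 = 1 × 19 + 14  ⟹  14 = (1)·33 + (-1)·19
19 = 1 × 14 + 5  ⟹  5 = (-1)·33 + (2)·19
14 = 2 × 5 + 4  ⟹  4 = (3)·33 + (-5)·19
5 = 1 × 4 + 1  ⟹  1 = (-4)·33 + (7)·19
So (7)·19 ≡ 1 (mod 33), i.e. 19^(-1) ≡ 7 (mod 33).
x ≡ 7 × 12 = 84 ≡ 18 (mod 33).
Check: 38 × 18 = 684 ≡ 24 (mod 66).
x ≡ 18 (mod 33), giving 2 solutions mod 66.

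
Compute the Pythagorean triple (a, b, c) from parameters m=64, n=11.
(3975, 1408, 4217)

Euclid's formula: a = m² - n², b = 2mn, c = m² + n²
m = 64, n = 11
a = 64² - 11² = 4096 - 121 = 3975
b = 2 × 64 × 11 = 1408
c = 64² + 11² = 4096 + 121 = 4217
Verification: 3975² + 1408² = 15800625 + 1982464 = 17783089 = 4217² ✓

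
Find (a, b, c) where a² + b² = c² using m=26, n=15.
(451, 780, 901)

Euclid's formula: a = m² - n², b = 2mn, c = m² + n²
m = 26, n = 15
a = 26² - 15² = 676 - 225 = 451
b = 2 × 26 × 15 = 780
c = 26² + 15² = 676 + 225 = 901
Verification: 451² + 780² = 203401 + 608400 = 811801 = 901² ✓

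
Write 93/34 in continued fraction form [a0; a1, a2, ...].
[2; 1, 2, 1, 3, 2]

Euclidean algorithm steps:
93 = 2 × 34 + 25
34 = 1 × 25 + 9
25 = 2 × 9 + 7
9 = 1 × 7 + 2
7 = 3 × 2 + 1
2 = 2 × 1 + 0
Continued fraction: [2; 1, 2, 1, 3, 2]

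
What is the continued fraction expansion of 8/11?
[0; 1, 2, 1, 2]

Euclidean algorithm steps:
8 = 0 × 11 + 8
11 = 1 × 8 + 3
8 = 2 × 3 + 2
3 = 1 × 2 + 1
2 = 2 × 1 + 0
Continued fraction: [0; 1, 2, 1, 2]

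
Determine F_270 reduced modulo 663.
374

Matrix identity: Q^n = [[F_(n+1), F_n], [F_n, F_(n-1)]] with Q = [[1,1],[1,0]].
n = 270 = 100001110₂. Square-and-multiply, entries mod 663:
Q^1 = [[1,1],[1,0]]
Q^2 = (Q^1)² = [[2,1],[1,1]]
Q^4 = (Q^2)² = [[5,3],[3,2]]
Q^8 = (Q^4)² = [[34,21],[21,13]]
Q^16 = (Q^8)² = [[271,324],[324,610]]
Q^33 = (Q^16)²·Q = [[424,70],[70,354]]
Q^67 = (Q^33)²·Q = [[456,362],[362,94]]
Q^135 = (Q^67)²·Q = [[387,187],[187,200]]
Q^270 = (Q^135)² = [[424,374],[374,50]]
F_270 mod 663 = Q^270[0][1] = 374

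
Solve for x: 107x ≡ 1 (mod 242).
95

gcd(107, 242) = 1, so the inverse exists.
Extended Euclidean algorithm on (242, 107):
242 = 2 × 107 + 28  ⟹  28 = (1)·242 + (-2)·107
107 = 3 × 28 + 23  ⟹  23 = (-3)·242 + (7)·107
28 = 1 × 23 + 5  ⟹  5 = (4)·242 + (-9)·107
23 = 4 × 5 + 3  ⟹  3 = (-19)·242 + (43)·107
5 = 1 × 3 + 2  ⟹  2 = (23)·242 + (-52)·107
3 = 1 × 2 + 1  ⟹  1 = (-42)·242 + (95)·107
So (95)·107 ≡ 1 (mod 242), i.e. 107^(-1) ≡ 95 (mod 242).
Check: 107 × 95 = 10165 ≡ 1 (mod 242)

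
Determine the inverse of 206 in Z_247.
6

gcd(206, 247) = 1, so the inverse exists.
Extended Euclidean algorithm on (247, 206):
247 = 1 × 206 + 41  ⟹  41 = (1)·247 + (-1)·206
206 = 5 × 41 + 1  ⟹  1 = (-5)·247 + (6)·206
So (6)·206 ≡ 1 (mod 247), i.e. 206^(-1) ≡ 6 (mod 247).
Check: 206 × 6 = 1236 ≡ 1 (mod 247)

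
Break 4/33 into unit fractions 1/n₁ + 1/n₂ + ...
1/9 + 1/99

Greedy algorithm:
4/33: ceiling(33/4) = 9, use 1/9
1/99: ceiling(99/1) = 99, use 1/99
Result: 4/33 = 1/9 + 1/99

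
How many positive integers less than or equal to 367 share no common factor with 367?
366

367 = 367
φ(n) = n × ∏(1 - 1/p) for each prime p dividing n
φ(367) = 367 × (1 - 1/367) = 366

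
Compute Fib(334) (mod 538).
187

Matrix identity: Q^n = [[F_(n+1), F_n], [F_n, F_(n-1)]] with Q = [[1,1],[1,0]].
n = 334 = 101001110₂. Square-and-multiply, entries mod 538:
Q^1 = [[1,1],[1,0]]
Q^2 = (Q^1)² = [[2,1],[1,1]]
Q^5 = (Q^2)²·Q = [[8,5],[5,3]]
Q^10 = (Q^5)² = [[89,55],[55,34]]
Q^20 = (Q^10)² = [[186,309],[309,415]]
Q^41 = (Q^20)²·Q = [[518,419],[419,99]]
Q^83 = (Q^41)²·Q = [[318,35],[35,283]]
Q^167 = (Q^83)²·Q = [[182,129],[129,53]]
Q^334 = (Q^167)² = [[269,187],[187,82]]
F_334 mod 538 = Q^334[0][1] = 187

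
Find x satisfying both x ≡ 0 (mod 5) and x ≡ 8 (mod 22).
30

Using Chinese Remainder Theorem:
M = 5 × 22 = 110
M1 = 22, M2 = 5
y1 = 22^(-1) mod 5 = 3
y2 = 5^(-1) mod 22 = 9
x = (0×22×3 + 8×5×9) mod 110 = 30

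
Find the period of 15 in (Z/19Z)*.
18

19 is prime, so ord(15) divides φ(19) = 18.
Divisors of 18: 1, 2, 3, 6, 9, 18.
Repeated squaring: 15^1 ≡ 15, 15^2 ≡ 16, 15^4 ≡ 9, 15^8 ≡ 5, 15^16 ≡ 6 (mod 19).
Test 15^d mod 19 for each divisor d in increasing order:
15^1 ≡ 15
15^2 ≡ 16
15^3 = 15^2·15^1 ≡ 12
15^6 = 15^4·15^2 ≡ 11
15^9 = 15^8·15^1 ≡ 18
15^18 = 15^16·15^2 ≡ 1  ← first divisor giving 1
The order is 18.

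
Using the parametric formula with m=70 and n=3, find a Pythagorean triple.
(4891, 420, 4909)

Euclid's formula: a = m² - n², b = 2mn, c = m² + n²
m = 70, n = 3
a = 70² - 3² = 4900 - 9 = 4891
b = 2 × 70 × 3 = 420
c = 70² + 3² = 4900 + 9 = 4909
Verification: 4891² + 420² = 23921881 + 176400 = 24098281 = 4909² ✓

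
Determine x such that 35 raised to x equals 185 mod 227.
106

Baby-step giant-step with step n = ⌈√227⌉ = 16.
Baby steps 35^j mod 227 (j:value) for j=0..15: 0:1, 1:35, 2:90, 3:199, 4:155, 5:204, 6:103, 7:200, 8:190, 9:67, 10:75, 11:128, 12:167, 13:170, 14:48, 15:91.
Giant-step multiplier: 35^(-16) ≡ 35^(226-16) = 35^210 ≡ 65 (mod 227).
Giant steps γ_i = 185·65^i mod 227: γ_0=185, γ_1=221, γ_2=64, γ_3=74, γ_4=43, γ_5=71, γ_6=75 (in table at j=10).
x = i·n + j = 6·16 + 10 = 106.
Check: 35^106 ≡ 185 (mod 227).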